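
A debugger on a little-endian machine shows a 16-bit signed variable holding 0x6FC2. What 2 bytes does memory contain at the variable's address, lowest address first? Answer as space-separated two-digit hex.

C2 6F

Split into bytes (most-significant first): 6F C2.
Little-endian: lowest address holds the least-significant byte.
So at ascending addresses the bytes are C2 6F.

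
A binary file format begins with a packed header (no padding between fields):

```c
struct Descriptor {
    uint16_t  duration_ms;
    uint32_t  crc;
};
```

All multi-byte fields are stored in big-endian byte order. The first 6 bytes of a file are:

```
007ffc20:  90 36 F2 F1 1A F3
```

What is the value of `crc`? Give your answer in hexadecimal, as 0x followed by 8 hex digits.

`crc` follows `duration_ms` (2 bytes), so it starts at byte offset 2 and occupies 4 bytes.
Bytes at offsets 2..5: F2 F1 1A F3.
In big-endian order the high byte comes first in memory.
The bytes are already most-significant first: 0xF2F11AF3.

0xF2F11AF3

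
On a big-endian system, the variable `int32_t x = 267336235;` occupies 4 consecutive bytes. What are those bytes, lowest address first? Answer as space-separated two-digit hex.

0F EF 3A 2B

267336235 in hexadecimal, padded to 32 bits, is 0x0FEF3A2B.
Split into bytes (most-significant first): 0F EF 3A 2B.
Big-endian: lowest address holds the most-significant byte.
So the memory order matches the most-significant-first order: 0F EF 3A 2B.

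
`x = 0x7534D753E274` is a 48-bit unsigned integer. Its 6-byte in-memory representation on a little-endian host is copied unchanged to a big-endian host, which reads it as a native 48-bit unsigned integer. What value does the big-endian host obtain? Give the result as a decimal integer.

Stored little-endian, the bytes at ascending addresses are 74 E2 53 D7 34 75.
Read back as big-endian, the last byte is least significant, giving 0x74E253D73475.
0x74E253D73475 = 128515418043509.

128515418043509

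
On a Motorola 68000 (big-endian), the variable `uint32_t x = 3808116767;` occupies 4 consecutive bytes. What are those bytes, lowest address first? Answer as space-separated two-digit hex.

3808116767 in hexadecimal, padded to 32 bits, is 0xE2FB401F.
Split into bytes (most-significant first): E2 FB 40 1F.
Big-endian: lowest address holds the most-significant byte.
So the memory order matches the most-significant-first order: E2 FB 40 1F.

E2 FB 40 1F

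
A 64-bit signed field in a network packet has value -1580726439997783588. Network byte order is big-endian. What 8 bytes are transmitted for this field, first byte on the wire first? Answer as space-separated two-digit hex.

EA 10 21 AD 88 DD 41 DC

Two's complement of -1580726439997783588 in 64 bits: 1580726439997783588 = 0x15EFDE527722BE24; invert → 0xEA1021AD88DD41DB; add 1 → 0xEA1021AD88DD41DC.
Split into bytes (most-significant first): EA 10 21 AD 88 DD 41 DC.
Big-endian stores the most-significant byte at the lowest address.
So the memory order matches the most-significant-first order: EA 10 21 AD 88 DD 41 DC.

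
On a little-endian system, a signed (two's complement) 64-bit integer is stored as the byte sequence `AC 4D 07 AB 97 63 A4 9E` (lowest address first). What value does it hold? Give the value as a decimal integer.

-7015372816475796052

In little-endian order the low byte comes first in memory.
Reassemble most-significant byte first: 9E A4 63 97 AB 07 4D AC → 0x9EA46397AB074DAC.
Top bit is set, so as a signed 64-bit value this is 0x9EA46397AB074DAC − 2^64 = -7015372816475796052.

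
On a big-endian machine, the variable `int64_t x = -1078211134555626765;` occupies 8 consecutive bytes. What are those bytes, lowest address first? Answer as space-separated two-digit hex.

Two's complement of -1078211134555626765 in 64 bits: 1078211134555626765 = 0x0EF69350740F1D0D; invert → 0xF1096CAF8BF0E2F2; add 1 → 0xF1096CAF8BF0E2F3.
Split into bytes (most-significant first): F1 09 6C AF 8B F0 E2 F3.
Big-endian: lowest address holds the most-significant byte.
So the memory order matches the most-significant-first order: F1 09 6C AF 8B F0 E2 F3.

F1 09 6C AF 8B F0 E2 F3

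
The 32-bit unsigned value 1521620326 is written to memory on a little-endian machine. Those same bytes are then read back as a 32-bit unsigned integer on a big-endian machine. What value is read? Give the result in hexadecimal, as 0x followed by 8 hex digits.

1521620326 in 32-bit hexadecimal is 0x5AB21566.
Stored little-endian, the bytes at ascending addresses are 66 15 B2 5A.
Read back as big-endian, the last byte is least significant, giving 0x6615B25A.

0x6615B25A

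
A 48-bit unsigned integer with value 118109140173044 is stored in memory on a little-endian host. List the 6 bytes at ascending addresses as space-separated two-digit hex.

F4 40 58 6D 6B 6B

118109140173044 in hexadecimal, padded to 48 bits, is 0x6B6B6D5840F4.
Split into bytes (most-significant first): 6B 6B 6D 58 40 F4.
In little-endian order the low byte comes first in memory.
So at ascending addresses the bytes are F4 40 58 6D 6B 6B.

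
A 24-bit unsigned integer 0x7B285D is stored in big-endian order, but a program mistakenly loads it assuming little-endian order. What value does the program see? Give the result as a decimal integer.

Stored big-endian, the bytes at ascending addresses are 7B 28 5D.
Read back as little-endian, the first byte is least significant, giving 0x5D287B.
0x5D287B = 6105211.

6105211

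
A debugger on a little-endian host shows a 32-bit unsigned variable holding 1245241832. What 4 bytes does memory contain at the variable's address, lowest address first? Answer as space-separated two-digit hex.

1245241832 in hexadecimal, padded to 32 bits, is 0x4A38E1E8.
Split into bytes (most-significant first): 4A 38 E1 E8.
In little-endian order the low byte comes first in memory.
So at ascending addresses the bytes are E8 E1 38 4A.

E8 E1 38 4A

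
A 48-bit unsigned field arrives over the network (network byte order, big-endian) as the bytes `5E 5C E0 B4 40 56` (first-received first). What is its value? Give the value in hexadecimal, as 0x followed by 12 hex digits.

0x5E5CE0B44056

Big-endian: lowest address holds the most-significant byte.
The bytes are already most-significant first: 0x5E5CE0B44056.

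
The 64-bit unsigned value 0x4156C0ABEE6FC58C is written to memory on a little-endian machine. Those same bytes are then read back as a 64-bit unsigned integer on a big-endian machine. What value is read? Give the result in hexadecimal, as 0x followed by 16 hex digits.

Stored little-endian, the bytes at ascending addresses are 8C C5 6F EE AB C0 56 41.
Read back as big-endian, the last byte is least significant, giving 0x8CC56FEEABC05641.

0x8CC56FEEABC05641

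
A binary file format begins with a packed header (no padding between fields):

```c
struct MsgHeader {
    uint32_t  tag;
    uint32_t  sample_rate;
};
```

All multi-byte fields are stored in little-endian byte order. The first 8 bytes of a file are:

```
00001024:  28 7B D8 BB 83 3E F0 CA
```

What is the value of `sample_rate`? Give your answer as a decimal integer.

`sample_rate` follows `tag` (4 bytes), so it starts at byte offset 4 and occupies 4 bytes.
Bytes at offsets 4..7: 83 3E F0 CA.
Little-endian stores the least-significant byte at the lowest address.
Reassemble most-significant byte first: CA F0 3E 83 → 0xCAF03E83.
0xCAF03E83 = 3404742275.

3404742275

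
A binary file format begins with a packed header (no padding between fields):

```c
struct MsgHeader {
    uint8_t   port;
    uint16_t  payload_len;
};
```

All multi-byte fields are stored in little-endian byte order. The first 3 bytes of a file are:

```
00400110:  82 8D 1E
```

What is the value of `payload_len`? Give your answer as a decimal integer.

7821

`payload_len` follows `port` (1 byte), so it starts at byte offset 1 and occupies 2 bytes.
Bytes at offsets 1..2: 8D 1E.
Little-endian: lowest address holds the least-significant byte.
Reassemble most-significant byte first: 1E 8D → 0x1E8D.
0x1E8D = 7821.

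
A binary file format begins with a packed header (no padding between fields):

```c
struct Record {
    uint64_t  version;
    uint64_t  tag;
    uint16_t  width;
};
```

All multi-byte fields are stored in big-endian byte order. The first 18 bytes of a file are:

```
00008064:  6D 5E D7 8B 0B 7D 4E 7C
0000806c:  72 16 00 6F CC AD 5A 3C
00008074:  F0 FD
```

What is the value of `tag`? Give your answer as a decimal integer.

`tag` follows `version` (8 bytes), so it starts at byte offset 8 and occupies 8 bytes.
Bytes at offsets 8..15: 72 16 00 6F CC AD 5A 3C.
Big-endian: lowest address holds the most-significant byte.
The bytes are already most-significant first: 0x7216006FCCAD5A3C.
0x7216006FCCAD5A3C = 8220758649986701884.

8220758649986701884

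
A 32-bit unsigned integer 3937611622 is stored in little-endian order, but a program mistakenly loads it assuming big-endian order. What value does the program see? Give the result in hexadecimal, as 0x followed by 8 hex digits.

3937611622 in 32-bit hexadecimal is 0xEAB32F66.
Stored little-endian, the bytes at ascending addresses are 66 2F B3 EA.
Read back as big-endian, the last byte is least significant, giving 0x662FB3EA.

0x662FB3EA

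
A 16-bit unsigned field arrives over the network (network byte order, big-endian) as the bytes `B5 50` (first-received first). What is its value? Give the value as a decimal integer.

In big-endian order the high byte comes first in memory.
The bytes are already most-significant first: 0xB550.
0xB550 = 46416.

46416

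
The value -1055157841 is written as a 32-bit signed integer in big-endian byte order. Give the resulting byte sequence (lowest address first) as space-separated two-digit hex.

C1 1B 91 AF

Two's complement of -1055157841 in 32 bits: 1055157841 = 0x3EE46E51; invert → 0xC11B91AE; add 1 → 0xC11B91AF.
Split into bytes (most-significant first): C1 1B 91 AF.
Big-endian stores the most-significant byte at the lowest address.
So the memory order matches the most-significant-first order: C1 1B 91 AF.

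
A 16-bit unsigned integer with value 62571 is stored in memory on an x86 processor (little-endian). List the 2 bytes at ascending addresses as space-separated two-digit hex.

62571 in hexadecimal, padded to 16 bits, is 0xF46B.
Split into bytes (most-significant first): F4 6B.
Little-endian: lowest address holds the least-significant byte.
So at ascending addresses the bytes are 6B F4.

6B F4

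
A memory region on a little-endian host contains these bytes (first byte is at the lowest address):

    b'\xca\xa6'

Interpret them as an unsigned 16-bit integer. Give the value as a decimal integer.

Little-endian: lowest address holds the least-significant byte.
Reassemble most-significant byte first: A6 CA → 0xA6CA.
0xA6CA = 42698.

42698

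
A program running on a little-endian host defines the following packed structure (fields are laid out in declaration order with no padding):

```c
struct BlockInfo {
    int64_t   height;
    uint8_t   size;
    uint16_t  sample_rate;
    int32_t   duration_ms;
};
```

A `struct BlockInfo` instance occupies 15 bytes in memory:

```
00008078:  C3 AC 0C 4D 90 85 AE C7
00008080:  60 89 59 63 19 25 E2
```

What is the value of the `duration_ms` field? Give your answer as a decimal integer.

-500885149

`duration_ms` follows `height` (8 B), `size` (1 B), `sample_rate` (2 B), so it starts at offset 8 + 1 + 2 = 11 and occupies 4 bytes.
Bytes at offsets 11..14: 63 19 25 E2.
In little-endian order the low byte comes first in memory.
Reassemble most-significant byte first: E2 25 19 63 → 0xE2251963.
Top bit is set, so as a signed 32-bit value this is 0xE2251963 − 2^32 = -500885149.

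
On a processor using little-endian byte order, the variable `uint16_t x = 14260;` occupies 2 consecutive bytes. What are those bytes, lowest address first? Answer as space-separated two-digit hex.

14260 in hexadecimal, padded to 16 bits, is 0x37B4.
Split into bytes (most-significant first): 37 B4.
Little-endian stores the least-significant byte at the lowest address.
So at ascending addresses the bytes are B4 37.

B4 37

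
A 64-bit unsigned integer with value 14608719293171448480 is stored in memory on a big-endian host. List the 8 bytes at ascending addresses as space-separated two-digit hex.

CA BC 98 CB FC E1 3A A0

14608719293171448480 in hexadecimal, padded to 64 bits, is 0xCABC98CBFCE13AA0.
Split into bytes (most-significant first): CA BC 98 CB FC E1 3A A0.
Big-endian: lowest address holds the most-significant byte.
So the memory order matches the most-significant-first order: CA BC 98 CB FC E1 3A A0.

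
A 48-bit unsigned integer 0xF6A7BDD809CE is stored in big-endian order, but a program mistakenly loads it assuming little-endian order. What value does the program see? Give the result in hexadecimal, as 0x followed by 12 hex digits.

Stored big-endian, the bytes at ascending addresses are F6 A7 BD D8 09 CE.
Read back as little-endian, the first byte is least significant, giving 0xCE09D8BDA7F6.

0xCE09D8BDA7F6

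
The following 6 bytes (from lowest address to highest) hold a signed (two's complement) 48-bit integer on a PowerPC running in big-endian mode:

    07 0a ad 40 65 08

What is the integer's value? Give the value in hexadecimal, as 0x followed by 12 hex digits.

0x070AAD406508

Big-endian: lowest address holds the most-significant byte.
The bytes are already most-significant first: 0x070AAD406508.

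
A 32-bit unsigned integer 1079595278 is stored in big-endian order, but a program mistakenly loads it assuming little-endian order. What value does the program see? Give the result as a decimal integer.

1079595278 in 32-bit hexadecimal is 0x4059510E.
Stored big-endian, the bytes at ascending addresses are 40 59 51 0E.
Read back as little-endian, the first byte is least significant, giving 0x0E515940.
0x0E515940 = 240212288.

240212288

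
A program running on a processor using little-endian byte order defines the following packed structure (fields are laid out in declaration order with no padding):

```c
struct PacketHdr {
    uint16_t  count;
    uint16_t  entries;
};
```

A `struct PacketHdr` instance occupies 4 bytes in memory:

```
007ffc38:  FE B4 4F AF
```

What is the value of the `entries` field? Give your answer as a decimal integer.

44879

`entries` follows `count` (2 bytes), so it starts at byte offset 2 and occupies 2 bytes.
Bytes at offsets 2..3: 4F AF.
In little-endian order the low byte comes first in memory.
Reassemble most-significant byte first: AF 4F → 0xAF4F.
0xAF4F = 44879.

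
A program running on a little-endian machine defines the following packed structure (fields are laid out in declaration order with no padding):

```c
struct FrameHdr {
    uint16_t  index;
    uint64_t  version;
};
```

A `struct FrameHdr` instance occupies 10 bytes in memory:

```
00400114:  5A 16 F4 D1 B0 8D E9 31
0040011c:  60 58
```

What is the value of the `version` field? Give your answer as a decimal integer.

`version` follows `index` (2 bytes), so it starts at byte offset 2 and occupies 8 bytes.
Bytes at offsets 2..9: F4 D1 B0 8D E9 31 60 58.
Little-endian stores the least-significant byte at the lowest address.
Reassemble most-significant byte first: 58 60 31 E9 8D B0 D1 F4 → 0x586031E98DB0D1F4.
0x586031E98DB0D1F4 = 6368144752276197876.

6368144752276197876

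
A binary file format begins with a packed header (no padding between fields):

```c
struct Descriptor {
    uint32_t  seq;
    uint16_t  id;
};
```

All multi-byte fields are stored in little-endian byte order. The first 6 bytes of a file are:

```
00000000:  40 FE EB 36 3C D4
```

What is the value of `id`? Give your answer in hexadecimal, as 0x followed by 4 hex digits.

`id` follows `seq` (4 bytes), so it starts at byte offset 4 and occupies 2 bytes.
Bytes at offsets 4..5: 3C D4.
Little-endian stores the least-significant byte at the lowest address.
Reassemble most-significant byte first: D4 3C → 0xD43C.

0xD43C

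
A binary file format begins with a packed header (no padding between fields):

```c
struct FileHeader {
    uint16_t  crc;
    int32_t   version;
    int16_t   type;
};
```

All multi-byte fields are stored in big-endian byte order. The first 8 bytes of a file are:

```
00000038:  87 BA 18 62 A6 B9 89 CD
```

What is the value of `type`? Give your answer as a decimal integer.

`type` follows `crc` (2 B), `version` (4 B), so it starts at offset 2 + 4 = 6 and occupies 2 bytes.
Bytes at offsets 6..7: 89 CD.
Big-endian stores the most-significant byte at the lowest address.
The bytes are already most-significant first: 0x89CD.
Top bit is set, so as a signed 16-bit value this is 0x89CD − 2^16 = -30259.

-30259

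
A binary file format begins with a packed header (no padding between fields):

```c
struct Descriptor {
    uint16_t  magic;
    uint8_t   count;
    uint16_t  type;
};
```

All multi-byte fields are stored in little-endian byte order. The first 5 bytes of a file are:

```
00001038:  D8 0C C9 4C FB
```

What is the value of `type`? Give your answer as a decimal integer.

`type` follows `magic` (2 B), `count` (1 B), so it starts at offset 2 + 1 = 3 and occupies 2 bytes.
Bytes at offsets 3..4: 4C FB.
Little-endian: lowest address holds the least-significant byte.
Reassemble most-significant byte first: FB 4C → 0xFB4C.
0xFB4C = 64332.

64332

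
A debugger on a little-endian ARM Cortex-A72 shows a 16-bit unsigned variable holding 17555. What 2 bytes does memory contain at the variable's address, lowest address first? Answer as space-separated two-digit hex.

17555 in hexadecimal, padded to 16 bits, is 0x4493.
Split into bytes (most-significant first): 44 93.
Little-endian: lowest address holds the least-significant byte.
So at ascending addresses the bytes are 93 44.

93 44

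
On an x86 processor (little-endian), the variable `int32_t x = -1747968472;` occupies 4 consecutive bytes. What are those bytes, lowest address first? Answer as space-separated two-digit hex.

Two's complement of -1747968472 in 32 bits: 1747968472 = 0x682FE1D8; invert → 0x97D01E27; add 1 → 0x97D01E28.
Split into bytes (most-significant first): 97 D0 1E 28.
In little-endian order the low byte comes first in memory.
So at ascending addresses the bytes are 28 1E D0 97.

28 1E D0 97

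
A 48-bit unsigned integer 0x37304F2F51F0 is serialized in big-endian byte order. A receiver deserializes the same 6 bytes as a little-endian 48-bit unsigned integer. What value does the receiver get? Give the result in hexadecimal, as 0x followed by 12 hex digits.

Stored big-endian, the bytes at ascending addresses are 37 30 4F 2F 51 F0.
Read back as little-endian, the first byte is least significant, giving 0xF0512F4F3037.

0xF0512F4F3037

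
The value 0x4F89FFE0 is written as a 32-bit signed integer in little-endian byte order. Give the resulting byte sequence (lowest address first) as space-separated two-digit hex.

E0 FF 89 4F

Split into bytes (most-significant first): 4F 89 FF E0.
Little-endian: lowest address holds the least-significant byte.
So at ascending addresses the bytes are E0 FF 89 4F.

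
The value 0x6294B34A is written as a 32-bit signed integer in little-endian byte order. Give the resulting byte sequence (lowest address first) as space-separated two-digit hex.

Split into bytes (most-significant first): 62 94 B3 4A.
Little-endian stores the least-significant byte at the lowest address.
So at ascending addresses the bytes are 4A B3 94 62.

4A B3 94 62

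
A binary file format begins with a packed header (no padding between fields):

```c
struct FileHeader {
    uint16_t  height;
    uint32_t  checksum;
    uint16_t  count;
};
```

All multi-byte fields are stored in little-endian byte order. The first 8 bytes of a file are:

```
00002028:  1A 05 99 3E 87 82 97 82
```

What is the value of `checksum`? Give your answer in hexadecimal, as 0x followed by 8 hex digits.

`checksum` follows `height` (2 bytes), so it starts at byte offset 2 and occupies 4 bytes.
Bytes at offsets 2..5: 99 3E 87 82.
Little-endian stores the least-significant byte at the lowest address.
Reassemble most-significant byte first: 82 87 3E 99 → 0x82873E99.

0x82873E99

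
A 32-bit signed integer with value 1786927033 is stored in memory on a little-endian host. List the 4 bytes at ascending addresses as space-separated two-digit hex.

B9 57 82 6A

1786927033 in hexadecimal, padded to 32 bits, is 0x6A8257B9.
Split into bytes (most-significant first): 6A 82 57 B9.
Little-endian stores the least-significant byte at the lowest address.
So at ascending addresses the bytes are B9 57 82 6A.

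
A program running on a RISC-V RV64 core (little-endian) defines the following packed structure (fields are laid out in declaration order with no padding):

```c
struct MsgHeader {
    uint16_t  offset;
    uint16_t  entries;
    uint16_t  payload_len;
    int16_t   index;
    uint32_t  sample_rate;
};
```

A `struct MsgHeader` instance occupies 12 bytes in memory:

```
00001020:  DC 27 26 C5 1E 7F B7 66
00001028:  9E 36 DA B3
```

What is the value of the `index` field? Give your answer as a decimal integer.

`index` follows `offset` (2 B), `entries` (2 B), `payload_len` (2 B), so it starts at offset 2 + 2 + 2 = 6 and occupies 2 bytes.
Bytes at offsets 6..7: B7 66.
Little-endian stores the least-significant byte at the lowest address.
Reassemble most-significant byte first: 66 B7 → 0x66B7.
0x66B7 = 26295.

26295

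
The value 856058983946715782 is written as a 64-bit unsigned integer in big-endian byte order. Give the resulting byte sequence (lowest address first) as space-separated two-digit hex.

856058983946715782 in hexadecimal, padded to 64 bits, is 0x0BE1551C3CED0286.
Split into bytes (most-significant first): 0B E1 55 1C 3C ED 02 86.
In big-endian order the high byte comes first in memory.
So the memory order matches the most-significant-first order: 0B E1 55 1C 3C ED 02 86.

0B E1 55 1C 3C ED 02 86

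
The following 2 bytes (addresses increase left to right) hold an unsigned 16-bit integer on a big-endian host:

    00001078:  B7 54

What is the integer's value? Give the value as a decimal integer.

Big-endian stores the most-significant byte at the lowest address.
The bytes are already most-significant first: 0xB754.
0xB754 = 46932.

46932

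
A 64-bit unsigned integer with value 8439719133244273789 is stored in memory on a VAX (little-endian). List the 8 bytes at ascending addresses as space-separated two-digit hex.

7D B4 17 0D D6 E7 1F 75

8439719133244273789 in hexadecimal, padded to 64 bits, is 0x751FE7D60D17B47D.
Split into bytes (most-significant first): 75 1F E7 D6 0D 17 B4 7D.
Little-endian stores the least-significant byte at the lowest address.
So at ascending addresses the bytes are 7D B4 17 0D D6 E7 1F 75.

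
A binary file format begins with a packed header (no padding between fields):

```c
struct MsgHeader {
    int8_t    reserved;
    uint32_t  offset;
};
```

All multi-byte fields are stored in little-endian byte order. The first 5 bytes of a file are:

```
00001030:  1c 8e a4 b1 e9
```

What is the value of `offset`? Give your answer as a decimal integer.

`offset` follows `reserved` (1 byte), so it starts at byte offset 1 and occupies 4 bytes.
Bytes at offsets 1..4: 8E A4 B1 E9.
In little-endian order the low byte comes first in memory.
Reassemble most-significant byte first: E9 B1 A4 8E → 0xE9B1A48E.
0xE9B1A48E = 3920733326.

3920733326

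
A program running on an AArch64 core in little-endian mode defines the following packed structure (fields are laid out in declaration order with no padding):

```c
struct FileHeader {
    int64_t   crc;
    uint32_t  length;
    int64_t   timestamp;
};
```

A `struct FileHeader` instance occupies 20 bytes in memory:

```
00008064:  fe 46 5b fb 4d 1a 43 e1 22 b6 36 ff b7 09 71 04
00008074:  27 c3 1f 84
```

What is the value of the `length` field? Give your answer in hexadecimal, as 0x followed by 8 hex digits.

`length` follows `crc` (8 bytes), so it starts at byte offset 8 and occupies 4 bytes.
Bytes at offsets 8..11: 22 B6 36 FF.
Little-endian stores the least-significant byte at the lowest address.
Reassemble most-significant byte first: FF 36 B6 22 → 0xFF36B622.

0xFF36B622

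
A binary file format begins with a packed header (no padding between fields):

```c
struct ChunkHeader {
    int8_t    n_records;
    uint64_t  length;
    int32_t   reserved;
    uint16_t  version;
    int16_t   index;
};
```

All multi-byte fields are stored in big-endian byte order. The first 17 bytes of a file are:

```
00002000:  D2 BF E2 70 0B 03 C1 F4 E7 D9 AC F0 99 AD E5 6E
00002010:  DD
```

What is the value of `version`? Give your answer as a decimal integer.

44517

`version` follows `n_records` (1 B), `length` (8 B), `reserved` (4 B), so it starts at offset 1 + 8 + 4 = 13 and occupies 2 bytes.
Bytes at offsets 13..14: AD E5.
Big-endian: lowest address holds the most-significant byte.
The bytes are already most-significant first: 0xADE5.
0xADE5 = 44517.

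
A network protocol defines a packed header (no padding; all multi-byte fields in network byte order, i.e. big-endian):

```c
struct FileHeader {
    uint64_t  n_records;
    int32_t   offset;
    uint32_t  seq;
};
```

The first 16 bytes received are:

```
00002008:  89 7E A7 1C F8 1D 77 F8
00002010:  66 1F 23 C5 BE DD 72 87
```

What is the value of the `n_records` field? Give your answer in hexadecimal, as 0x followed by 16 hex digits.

`n_records` is the first field, at byte offset 0, occupying 8 bytes.
Bytes at offsets 0..7: 89 7E A7 1C F8 1D 77 F8.
Big-endian: lowest address holds the most-significant byte.
The bytes are already most-significant first: 0x897EA71CF81D77F8.

0x897EA71CF81D77F8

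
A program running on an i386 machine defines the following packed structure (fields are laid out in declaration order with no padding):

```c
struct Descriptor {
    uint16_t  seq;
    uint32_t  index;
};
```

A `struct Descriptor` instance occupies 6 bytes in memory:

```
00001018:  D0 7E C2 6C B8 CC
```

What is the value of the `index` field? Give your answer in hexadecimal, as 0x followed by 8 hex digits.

0xCCB86CC2

`index` follows `seq` (2 bytes), so it starts at byte offset 2 and occupies 4 bytes.
Bytes at offsets 2..5: C2 6C B8 CC.
Little-endian: lowest address holds the least-significant byte.
Reassemble most-significant byte first: CC B8 6C C2 → 0xCCB86CC2.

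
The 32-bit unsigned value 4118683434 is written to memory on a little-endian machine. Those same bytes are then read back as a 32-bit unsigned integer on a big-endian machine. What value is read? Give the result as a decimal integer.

706707189

4118683434 in 32-bit hexadecimal is 0xF57E1F2A.
Stored little-endian, the bytes at ascending addresses are 2A 1F 7E F5.
Read back as big-endian, the last byte is least significant, giving 0x2A1F7EF5.
0x2A1F7EF5 = 706707189.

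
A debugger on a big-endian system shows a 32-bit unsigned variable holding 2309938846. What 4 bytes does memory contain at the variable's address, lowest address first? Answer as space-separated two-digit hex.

89 AE DE 9E

2309938846 in hexadecimal, padded to 32 bits, is 0x89AEDE9E.
Split into bytes (most-significant first): 89 AE DE 9E.
Big-endian stores the most-significant byte at the lowest address.
So the memory order matches the most-significant-first order: 89 AE DE 9E.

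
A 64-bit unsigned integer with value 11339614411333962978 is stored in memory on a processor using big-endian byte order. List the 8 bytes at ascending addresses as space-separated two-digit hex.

11339614411333962978 in hexadecimal, padded to 64 bits, is 0x9D5E673A2D760CE2.
Split into bytes (most-significant first): 9D 5E 67 3A 2D 76 0C E2.
Big-endian: lowest address holds the most-significant byte.
So the memory order matches the most-significant-first order: 9D 5E 67 3A 2D 76 0C E2.

9D 5E 67 3A 2D 76 0C E2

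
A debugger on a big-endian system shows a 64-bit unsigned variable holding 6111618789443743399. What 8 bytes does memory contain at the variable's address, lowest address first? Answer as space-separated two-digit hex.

54 D0 D4 E8 83 65 AE A7

6111618789443743399 in hexadecimal, padded to 64 bits, is 0x54D0D4E88365AEA7.
Split into bytes (most-significant first): 54 D0 D4 E8 83 65 AE A7.
In big-endian order the high byte comes first in memory.
So the memory order matches the most-significant-first order: 54 D0 D4 E8 83 65 AE A7.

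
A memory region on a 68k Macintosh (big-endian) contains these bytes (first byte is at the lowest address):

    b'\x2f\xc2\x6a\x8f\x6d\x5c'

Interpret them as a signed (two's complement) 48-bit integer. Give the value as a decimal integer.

52512057945436

Big-endian stores the most-significant byte at the lowest address.
The bytes are already most-significant first: 0x2FC26A8F6D5C.
0x2FC26A8F6D5C = 52512057945436.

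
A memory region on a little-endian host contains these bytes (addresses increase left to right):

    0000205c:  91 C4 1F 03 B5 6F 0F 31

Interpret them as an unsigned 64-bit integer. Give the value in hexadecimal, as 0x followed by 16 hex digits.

0x310F6FB5031FC491

Little-endian stores the least-significant byte at the lowest address.
Reassemble most-significant byte first: 31 0F 6F B5 03 1F C4 91 → 0x310F6FB5031FC491.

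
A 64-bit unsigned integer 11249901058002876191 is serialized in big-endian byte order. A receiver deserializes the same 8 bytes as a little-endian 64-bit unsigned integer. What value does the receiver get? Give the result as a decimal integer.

2267436382616887196

11249901058002876191 in 64-bit hexadecimal is 0x9C1FAD68608D771F.
Stored big-endian, the bytes at ascending addresses are 9C 1F AD 68 60 8D 77 1F.
Read back as little-endian, the first byte is least significant, giving 0x1F778D6068AD1F9C.
0x1F778D6068AD1F9C = 2267436382616887196.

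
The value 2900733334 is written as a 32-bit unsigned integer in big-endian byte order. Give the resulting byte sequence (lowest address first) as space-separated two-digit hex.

AC E5 AD 96

2900733334 in hexadecimal, padded to 32 bits, is 0xACE5AD96.
Split into bytes (most-significant first): AC E5 AD 96.
Big-endian stores the most-significant byte at the lowest address.
So the memory order matches the most-significant-first order: AC E5 AD 96.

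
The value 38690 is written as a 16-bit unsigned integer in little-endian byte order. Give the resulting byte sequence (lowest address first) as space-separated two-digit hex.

22 97

38690 in hexadecimal, padded to 16 bits, is 0x9722.
Split into bytes (most-significant first): 97 22.
Little-endian stores the least-significant byte at the lowest address.
So at ascending addresses the bytes are 22 97.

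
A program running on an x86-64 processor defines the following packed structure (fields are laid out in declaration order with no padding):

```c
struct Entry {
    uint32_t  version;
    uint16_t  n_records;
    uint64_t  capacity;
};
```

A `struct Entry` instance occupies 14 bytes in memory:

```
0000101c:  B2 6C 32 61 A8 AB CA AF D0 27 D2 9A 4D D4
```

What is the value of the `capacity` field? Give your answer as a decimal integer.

`capacity` follows `version` (4 B), `n_records` (2 B), so it starts at offset 4 + 2 = 6 and occupies 8 bytes.
Bytes at offsets 6..13: CA AF D0 27 D2 9A 4D D4.
In little-endian order the low byte comes first in memory.
Reassemble most-significant byte first: D4 4D 9A D2 27 D0 AF CA → 0xD44D9AD227D0AFCA.
0xD44D9AD227D0AFCA = 15298053736649240522.

15298053736649240522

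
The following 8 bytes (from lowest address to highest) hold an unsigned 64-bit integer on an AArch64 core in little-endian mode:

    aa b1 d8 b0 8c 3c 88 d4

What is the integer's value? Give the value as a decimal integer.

Little-endian: lowest address holds the least-significant byte.
Reassemble most-significant byte first: D4 88 3C 8C B0 D8 B1 AA → 0xD4883C8CB0D8B1AA.
0xD4883C8CB0D8B1AA = 15314557107833450922.

15314557107833450922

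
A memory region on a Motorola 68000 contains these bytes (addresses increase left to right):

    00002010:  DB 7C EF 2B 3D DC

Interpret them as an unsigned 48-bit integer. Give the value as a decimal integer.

In big-endian order the high byte comes first in memory.
The bytes are already most-significant first: 0xDB7CEF2B3DDC.
0xDB7CEF2B3DDC = 241329635016156.

241329635016156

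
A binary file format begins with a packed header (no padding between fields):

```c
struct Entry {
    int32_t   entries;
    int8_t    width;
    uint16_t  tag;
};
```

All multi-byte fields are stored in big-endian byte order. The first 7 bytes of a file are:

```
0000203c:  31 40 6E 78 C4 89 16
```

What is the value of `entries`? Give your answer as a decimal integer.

826306168

`entries` is the first field, at byte offset 0, occupying 4 bytes.
Bytes at offsets 0..3: 31 40 6E 78.
Big-endian: lowest address holds the most-significant byte.
The bytes are already most-significant first: 0x31406E78.
0x31406E78 = 826306168.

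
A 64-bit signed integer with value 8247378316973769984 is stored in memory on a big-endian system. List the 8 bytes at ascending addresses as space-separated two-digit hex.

8247378316973769984 in hexadecimal, padded to 64 bits, is 0x727492E1FF7B0500.
Split into bytes (most-significant first): 72 74 92 E1 FF 7B 05 00.
Big-endian stores the most-significant byte at the lowest address.
So the memory order matches the most-significant-first order: 72 74 92 E1 FF 7B 05 00.

72 74 92 E1 FF 7B 05 00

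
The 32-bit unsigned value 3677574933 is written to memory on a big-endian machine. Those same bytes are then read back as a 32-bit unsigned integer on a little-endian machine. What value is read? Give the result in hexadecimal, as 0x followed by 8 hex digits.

3677574933 in 32-bit hexadecimal is 0xDB335715.
Stored big-endian, the bytes at ascending addresses are DB 33 57 15.
Read back as little-endian, the first byte is least significant, giving 0x155733DB.

0x155733DB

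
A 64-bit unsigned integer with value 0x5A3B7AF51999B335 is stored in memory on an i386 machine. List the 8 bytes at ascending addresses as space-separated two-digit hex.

35 B3 99 19 F5 7A 3B 5A

Split into bytes (most-significant first): 5A 3B 7A F5 19 99 B3 35.
Little-endian: lowest address holds the least-significant byte.
So at ascending addresses the bytes are 35 B3 99 19 F5 7A 3B 5A.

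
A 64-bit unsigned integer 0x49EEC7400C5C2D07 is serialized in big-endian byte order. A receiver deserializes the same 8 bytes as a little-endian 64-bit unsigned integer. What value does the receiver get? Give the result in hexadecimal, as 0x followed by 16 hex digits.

0x072D5C0C40C7EE49

Stored big-endian, the bytes at ascending addresses are 49 EE C7 40 0C 5C 2D 07.
Read back as little-endian, the first byte is least significant, giving 0x072D5C0C40C7EE49.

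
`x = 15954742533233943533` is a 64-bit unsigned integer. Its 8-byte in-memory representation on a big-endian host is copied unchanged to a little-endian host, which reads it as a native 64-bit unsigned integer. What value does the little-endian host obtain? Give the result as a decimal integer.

17123593261762570973

15954742533233943533 in 64-bit hexadecimal is 0xDD6AA1CD5839A3ED.
Stored big-endian, the bytes at ascending addresses are DD 6A A1 CD 58 39 A3 ED.
Read back as little-endian, the first byte is least significant, giving 0xEDA33958CDA16ADD.
0xEDA33958CDA16ADD = 17123593261762570973.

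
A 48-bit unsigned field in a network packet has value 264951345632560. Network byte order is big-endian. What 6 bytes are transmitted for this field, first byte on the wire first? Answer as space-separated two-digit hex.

264951345632560 in hexadecimal, padded to 48 bits, is 0xF0F8CAD6D530.
Split into bytes (most-significant first): F0 F8 CA D6 D5 30.
Big-endian stores the most-significant byte at the lowest address.
So the memory order matches the most-significant-first order: F0 F8 CA D6 D5 30.

F0 F8 CA D6 D5 30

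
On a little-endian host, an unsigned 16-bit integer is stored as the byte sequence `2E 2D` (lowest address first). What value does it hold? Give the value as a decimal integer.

In little-endian order the low byte comes first in memory.
Reassemble most-significant byte first: 2D 2E → 0x2D2E.
0x2D2E = 11566.

11566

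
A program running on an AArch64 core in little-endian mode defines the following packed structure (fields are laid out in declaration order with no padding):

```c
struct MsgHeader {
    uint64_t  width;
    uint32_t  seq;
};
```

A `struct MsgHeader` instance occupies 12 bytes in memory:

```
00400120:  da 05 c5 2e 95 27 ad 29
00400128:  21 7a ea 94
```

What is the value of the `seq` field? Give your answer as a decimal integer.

2498394657

`seq` follows `width` (8 bytes), so it starts at byte offset 8 and occupies 4 bytes.
Bytes at offsets 8..11: 21 7A EA 94.
In little-endian order the low byte comes first in memory.
Reassemble most-significant byte first: 94 EA 7A 21 → 0x94EA7A21.
0x94EA7A21 = 2498394657.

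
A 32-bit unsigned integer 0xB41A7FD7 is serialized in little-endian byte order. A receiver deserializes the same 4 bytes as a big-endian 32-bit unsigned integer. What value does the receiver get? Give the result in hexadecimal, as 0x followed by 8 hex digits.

Stored little-endian, the bytes at ascending addresses are D7 7F 1A B4.
Read back as big-endian, the last byte is least significant, giving 0xD77F1AB4.

0xD77F1AB4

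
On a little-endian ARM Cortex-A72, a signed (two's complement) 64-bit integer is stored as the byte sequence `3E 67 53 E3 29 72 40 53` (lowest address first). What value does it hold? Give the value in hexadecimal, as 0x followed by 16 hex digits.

In little-endian order the low byte comes first in memory.
Reassemble most-significant byte first: 53 40 72 29 E3 53 67 3E → 0x53407229E353673E.

0x53407229E353673E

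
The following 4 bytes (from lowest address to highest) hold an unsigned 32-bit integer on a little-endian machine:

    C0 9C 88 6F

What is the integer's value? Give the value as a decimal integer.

1871224000

In little-endian order the low byte comes first in memory.
Reassemble most-significant byte first: 6F 88 9C C0 → 0x6F889CC0.
0x6F889CC0 = 1871224000.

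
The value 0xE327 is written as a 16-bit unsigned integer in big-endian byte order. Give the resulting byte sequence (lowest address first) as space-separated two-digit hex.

Split into bytes (most-significant first): E3 27.
Big-endian stores the most-significant byte at the lowest address.
So the memory order matches the most-significant-first order: E3 27.

E3 27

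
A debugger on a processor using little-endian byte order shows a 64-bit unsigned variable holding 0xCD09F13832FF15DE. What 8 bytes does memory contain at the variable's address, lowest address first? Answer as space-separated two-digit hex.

DE 15 FF 32 38 F1 09 CD

Split into bytes (most-significant first): CD 09 F1 38 32 FF 15 DE.
In little-endian order the low byte comes first in memory.
So at ascending addresses the bytes are DE 15 FF 32 38 F1 09 CD.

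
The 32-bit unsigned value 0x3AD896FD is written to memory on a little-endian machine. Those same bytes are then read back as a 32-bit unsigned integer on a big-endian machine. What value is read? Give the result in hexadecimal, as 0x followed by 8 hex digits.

Stored little-endian, the bytes at ascending addresses are FD 96 D8 3A.
Read back as big-endian, the last byte is least significant, giving 0xFD96D83A.

0xFD96D83A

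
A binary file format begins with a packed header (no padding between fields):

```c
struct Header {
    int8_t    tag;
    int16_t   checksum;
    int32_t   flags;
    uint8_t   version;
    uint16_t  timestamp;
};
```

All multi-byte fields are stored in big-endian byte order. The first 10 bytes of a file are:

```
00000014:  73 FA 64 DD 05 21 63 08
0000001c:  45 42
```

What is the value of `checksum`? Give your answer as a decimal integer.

`checksum` follows `tag` (1 byte), so it starts at byte offset 1 and occupies 2 bytes.
Bytes at offsets 1..2: FA 64.
In big-endian order the high byte comes first in memory.
The bytes are already most-significant first: 0xFA64.
Top bit is set, so as a signed 16-bit value this is 0xFA64 − 2^16 = -1436.

-1436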